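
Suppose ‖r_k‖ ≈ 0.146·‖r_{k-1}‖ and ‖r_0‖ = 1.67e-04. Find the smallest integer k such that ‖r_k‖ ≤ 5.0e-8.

After k steps, ‖r_k‖ ≈ 1.67e-04·0.146^k.
Need 0.146^k ≤ 5.0e-8/1.67e-04 = 0.000299401.
k ≥ ln(0.000299401)/ln(0.146) = -8.1137/-1.92415 = 4.217.
Smallest integer k = 5.

5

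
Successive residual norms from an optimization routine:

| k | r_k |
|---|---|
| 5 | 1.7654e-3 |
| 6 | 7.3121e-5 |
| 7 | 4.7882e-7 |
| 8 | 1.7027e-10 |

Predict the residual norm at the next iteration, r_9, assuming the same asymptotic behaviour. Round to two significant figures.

6.1e-16

First estimate the order: p ≈ ln(r_8/r_7) / ln(r_7/r_6) = ln(1.7027e-10/4.7882e-7)/ln(4.7882e-7/7.3121e-5) = ln(0.000355603)/ln(0.00654832) ≈ 1.5793.
Then r_9 ≈ r_8·(r_8/r_7)^p = 1.7027e-10·(0.000355603)^1.5793 = 1.7027e-10·3.57223e-06 ≈ 6.082e-16.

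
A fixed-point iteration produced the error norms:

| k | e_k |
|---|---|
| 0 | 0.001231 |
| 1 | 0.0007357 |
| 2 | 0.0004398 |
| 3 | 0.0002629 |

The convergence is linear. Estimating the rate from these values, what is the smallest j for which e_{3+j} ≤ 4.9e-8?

Rate ρ ≈ e_3/e_2 = 0.0002629/0.0004398 = 0.5978.
After j more steps, e_{3+j} ≈ 0.0002629·ρ^j; need ρ^j ≤ 4.9e-8/0.0002629 = 0.000186383.
j ≥ ln(0.000186383)/ln(0.5978) = -8.5877/-0.51450 = 16.691.
So 17 more iterations are needed.

17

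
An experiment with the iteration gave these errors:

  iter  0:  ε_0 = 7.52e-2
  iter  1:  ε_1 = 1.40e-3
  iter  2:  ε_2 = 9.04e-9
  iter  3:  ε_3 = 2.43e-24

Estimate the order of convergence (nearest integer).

3

Consecutive ratios: ε_3/ε_2 = 2.43e-24/9.04e-9 = 2.68805e-16, ε_2/ε_1 = 9.04e-9/1.40e-3 = 6.45714e-06.
p ≈ ln(2.68805e-16)/ln(6.45714e-06) = -35.8525/-11.9503 ≈ 3.00.
So the convergence is cubic (order 3).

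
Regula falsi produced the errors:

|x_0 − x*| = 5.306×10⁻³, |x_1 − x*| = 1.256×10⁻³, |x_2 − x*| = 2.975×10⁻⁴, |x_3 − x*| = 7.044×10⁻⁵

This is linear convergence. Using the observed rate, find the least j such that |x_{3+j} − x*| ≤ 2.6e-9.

Rate ρ ≈ |x_3 − x*|/|x_2 − x*| = 7.044×10⁻⁵/2.975×10⁻⁴ = 0.2368.
After j more steps, |x_{3+j} − x*| ≈ 7.044×10⁻⁵·ρ^j; need ρ^j ≤ 2.6e-9/7.044×10⁻⁵ = 3.69108e-05.
j ≥ ln(3.69108e-05)/ln(0.2368) = -10.2070/-1.44054 = 7.086.
So 8 more iterations are needed.

8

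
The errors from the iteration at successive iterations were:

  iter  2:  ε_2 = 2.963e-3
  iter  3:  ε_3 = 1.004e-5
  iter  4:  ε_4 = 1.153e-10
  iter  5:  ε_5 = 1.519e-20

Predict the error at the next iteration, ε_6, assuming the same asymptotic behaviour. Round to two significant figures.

2.6e-40

First estimate the order: p ≈ ln(ε_5/ε_4) / ln(ε_4/ε_3) = ln(1.519e-20/1.153e-10)/ln(1.153e-10/1.004e-5) = ln(1.31743e-10)/ln(1.14841e-05) ≈ 2.0001.
Then ε_6 ≈ ε_5·(ε_5/ε_4)^p = 1.519e-20·(1.31743e-10)^2.0001 = 1.519e-20·1.73168e-20 ≈ 2.63e-40.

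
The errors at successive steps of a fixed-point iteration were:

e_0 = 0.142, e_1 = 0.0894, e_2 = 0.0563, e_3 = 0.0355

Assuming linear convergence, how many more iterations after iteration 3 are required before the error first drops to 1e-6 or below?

23

Rate ρ ≈ e_3/e_2 = 0.0355/0.0563 = 0.6306.
After j more steps, e_{3+j} ≈ 0.0355·ρ^j; need ρ^j ≤ 1e-6/0.0355 = 2.8169e-05.
j ≥ ln(2.8169e-05)/ln(0.6306) = -10.4773/-0.46108 = 22.723.
So 23 more iterations are needed.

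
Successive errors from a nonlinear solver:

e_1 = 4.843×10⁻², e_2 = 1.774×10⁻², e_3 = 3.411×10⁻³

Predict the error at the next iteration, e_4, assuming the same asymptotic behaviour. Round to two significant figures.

2.3e-4

First estimate the order: p ≈ ln(e_3/e_2) / ln(e_2/e_1) = ln(3.411×10⁻³/1.774×10⁻²)/ln(1.774×10⁻²/4.843×10⁻²) = ln(0.192277)/ln(0.366302) ≈ 1.6418.
Then e_4 ≈ e_3·(e_3/e_2)^p = 3.411×10⁻³·(0.192277)^1.6418 = 3.411×10⁻³·0.0667347 ≈ 0.0002276.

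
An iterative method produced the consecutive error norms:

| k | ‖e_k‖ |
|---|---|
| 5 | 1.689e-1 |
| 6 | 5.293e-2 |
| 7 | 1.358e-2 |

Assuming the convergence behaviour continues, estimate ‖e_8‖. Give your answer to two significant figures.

First estimate the order: p ≈ ln(‖e_7‖/‖e_6‖) / ln(‖e_6‖/‖e_5‖) = ln(1.358e-2/5.293e-2)/ln(5.293e-2/1.689e-1) = ln(0.256565)/ln(0.313381) ≈ 1.1724.
Then ‖e_8‖ ≈ ‖e_7‖·(‖e_7‖/‖e_6‖)^p = 1.358e-2·(0.256565)^1.1724 = 1.358e-2·0.202928 ≈ 0.002756.

2.8e-3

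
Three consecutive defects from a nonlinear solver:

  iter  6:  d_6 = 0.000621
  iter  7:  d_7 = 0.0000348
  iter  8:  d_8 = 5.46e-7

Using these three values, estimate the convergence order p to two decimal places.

1.44

p ≈ ln(d_8/d_7) / ln(d_7/d_6)
  = ln(5.46e-7/0.0000348) / ln(0.0000348/0.000621)
  = ln(0.0156897) / ln(0.0560386)
  = -4.15475 / -2.88171 ≈ 1.44177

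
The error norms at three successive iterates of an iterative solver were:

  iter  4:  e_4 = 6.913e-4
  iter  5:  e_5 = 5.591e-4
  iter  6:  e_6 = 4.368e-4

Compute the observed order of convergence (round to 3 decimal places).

1.163

p ≈ ln(e_6/e_5) / ln(e_5/e_4)
  = ln(4.368e-4/5.591e-4) / ln(5.591e-4/6.913e-4)
  = ln(0.781256) / ln(0.808766)
  = -0.246852 / -0.212246 ≈ 1.163047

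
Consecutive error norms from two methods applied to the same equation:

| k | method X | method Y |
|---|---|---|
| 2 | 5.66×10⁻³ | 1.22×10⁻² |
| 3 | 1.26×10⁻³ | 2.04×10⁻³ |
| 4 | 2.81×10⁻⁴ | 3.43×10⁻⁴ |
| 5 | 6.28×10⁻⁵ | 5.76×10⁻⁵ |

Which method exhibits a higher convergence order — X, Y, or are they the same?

Method X: p ≈ ln(6.28×10⁻⁵/2.81×10⁻⁴)/ln(2.81×10⁻⁴/1.26×10⁻³) ≈ 1.00.
Method Y: p ≈ ln(5.76×10⁻⁵/3.43×10⁻⁴)/ln(3.43×10⁻⁴/2.04×10⁻³) ≈ 1.00.
Both orders ≈ 1.0 — effectively the same.

same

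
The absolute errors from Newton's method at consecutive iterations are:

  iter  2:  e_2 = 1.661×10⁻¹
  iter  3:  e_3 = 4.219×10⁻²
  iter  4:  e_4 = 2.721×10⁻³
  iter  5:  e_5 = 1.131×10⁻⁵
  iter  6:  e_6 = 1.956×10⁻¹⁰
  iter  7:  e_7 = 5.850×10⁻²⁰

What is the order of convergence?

2

Consecutive ratios: e_7/e_6 = 5.850×10⁻²⁰/1.956×10⁻¹⁰ = 2.9908e-10, e_6/e_5 = 1.956×10⁻¹⁰/1.131×10⁻⁵ = 1.72944e-05.
p ≈ ln(2.9908e-10)/ln(1.72944e-05) = -21.9303/-10.9651 ≈ 2.00.
So the convergence is quadratic (order 2).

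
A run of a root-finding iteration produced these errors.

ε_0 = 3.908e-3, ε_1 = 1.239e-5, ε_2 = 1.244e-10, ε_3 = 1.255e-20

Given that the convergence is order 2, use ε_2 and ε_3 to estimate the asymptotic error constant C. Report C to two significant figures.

C ≈ ε_3 / ε_2^2
  = 1.255e-20 / (1.244e-10)^2
  = 1.255e-20 / 1.54754e-20 ≈ 0.81097

0.81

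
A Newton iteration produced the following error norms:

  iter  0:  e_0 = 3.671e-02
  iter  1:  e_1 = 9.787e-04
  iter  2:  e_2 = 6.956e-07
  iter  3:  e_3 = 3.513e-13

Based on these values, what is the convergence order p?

Consecutive ratios: e_3/e_2 = 3.513e-13/6.956e-07 = 5.05032e-07, e_2/e_1 = 6.956e-07/9.787e-04 = 0.000710739.
p ≈ ln(5.05032e-07)/ln(0.000710739) = -14.4986/-7.2492 ≈ 2.00.
So the convergence is quadratic (order 2).

2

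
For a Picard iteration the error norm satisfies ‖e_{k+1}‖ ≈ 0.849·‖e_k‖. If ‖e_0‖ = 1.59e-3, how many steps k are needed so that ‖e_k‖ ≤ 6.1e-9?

After k steps, ‖e_k‖ ≈ 1.59e-3·0.849^k.
Need 0.849^k ≤ 6.1e-9/1.59e-3 = 3.83648e-06.
k ≥ ln(3.83648e-06)/ln(0.849) = -12.4710/-0.16370 = 76.182.
Smallest integer k = 77.

77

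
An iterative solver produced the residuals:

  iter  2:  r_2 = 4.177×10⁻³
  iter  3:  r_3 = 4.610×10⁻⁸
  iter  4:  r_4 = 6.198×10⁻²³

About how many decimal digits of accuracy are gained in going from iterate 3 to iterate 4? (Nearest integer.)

Digits gained ≈ log₁₀(r_3/r_4) = log₁₀(4.610×10⁻⁸/6.198×10⁻²³) = log₁₀(7.43788e+14) ≈ 14.871.

15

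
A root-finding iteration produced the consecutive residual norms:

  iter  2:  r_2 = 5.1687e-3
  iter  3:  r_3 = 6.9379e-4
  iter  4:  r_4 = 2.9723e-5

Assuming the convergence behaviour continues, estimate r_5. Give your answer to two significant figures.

2.1e-7

First estimate the order: p ≈ ln(r_4/r_3) / ln(r_3/r_2) = ln(2.9723e-5/6.9379e-4)/ln(6.9379e-4/5.1687e-3) = ln(0.0428415)/ln(0.134229) ≈ 1.5687.
Then r_5 ≈ r_4·(r_4/r_3)^p = 2.9723e-5·(0.0428415)^1.5687 = 2.9723e-5·0.00714177 ≈ 2.123e-07.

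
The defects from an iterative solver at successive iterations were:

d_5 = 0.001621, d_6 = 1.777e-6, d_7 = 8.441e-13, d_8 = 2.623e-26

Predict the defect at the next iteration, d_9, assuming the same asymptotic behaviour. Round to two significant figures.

3.7e-55

First estimate the order: p ≈ ln(d_8/d_7) / ln(d_7/d_6) = ln(2.623e-26/8.441e-13)/ln(8.441e-13/1.777e-6) = ln(3.10745e-14)/ln(4.75014e-07) ≈ 2.1362.
Then d_9 ≈ d_8·(d_8/d_7)^p = 2.623e-26·(3.10745e-14)^2.1362 = 2.623e-26·1.39661e-29 ≈ 3.663e-55.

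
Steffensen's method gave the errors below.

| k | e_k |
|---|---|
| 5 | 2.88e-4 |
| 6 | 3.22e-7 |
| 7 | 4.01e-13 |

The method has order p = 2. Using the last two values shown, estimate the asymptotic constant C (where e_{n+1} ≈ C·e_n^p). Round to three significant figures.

C ≈ e_7 / e_6^2
  = 4.01e-13 / (3.22e-7)^2
  = 4.01e-13 / 1.03684e-13 ≈ 3.8675

3.87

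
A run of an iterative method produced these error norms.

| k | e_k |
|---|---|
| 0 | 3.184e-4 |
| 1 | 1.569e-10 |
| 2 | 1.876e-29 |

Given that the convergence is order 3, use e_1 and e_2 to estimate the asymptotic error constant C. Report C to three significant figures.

C ≈ e_2 / e_1^3
  = 1.876e-29 / (1.569e-10)^3
  = 1.876e-29 / 3.8625e-30 ≈ 4.857

4.86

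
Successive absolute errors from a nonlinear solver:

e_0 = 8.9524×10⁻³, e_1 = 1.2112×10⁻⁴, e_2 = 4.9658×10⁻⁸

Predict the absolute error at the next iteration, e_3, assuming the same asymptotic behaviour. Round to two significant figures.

3.6e-14

First estimate the order: p ≈ ln(e_2/e_1) / ln(e_1/e_0) = ln(4.9658×10⁻⁸/1.2112×10⁻⁴)/ln(1.2112×10⁻⁴/8.9524×10⁻³) = ln(0.00040999)/ln(0.0135293) ≈ 1.8126.
Then e_3 ≈ e_2·(e_2/e_1)^p = 4.9658×10⁻⁸·(0.00040999)^1.8126 = 4.9658×10⁻⁸·7.24958e-07 ≈ 3.6e-14.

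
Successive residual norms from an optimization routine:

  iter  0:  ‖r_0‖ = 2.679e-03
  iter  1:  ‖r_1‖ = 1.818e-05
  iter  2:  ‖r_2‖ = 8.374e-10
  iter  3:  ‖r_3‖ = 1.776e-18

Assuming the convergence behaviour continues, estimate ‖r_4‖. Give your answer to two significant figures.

First estimate the order: p ≈ ln(‖r_3‖/‖r_2‖) / ln(‖r_2‖/‖r_1‖) = ln(1.776e-18/8.374e-10)/ln(8.374e-10/1.818e-05) = ln(2.12085e-09)/ln(4.60616e-05) ≈ 2.0000.
Then ‖r_4‖ ≈ ‖r_3‖·(‖r_3‖/‖r_2‖)^p = 1.776e-18·(2.12085e-09)^2.0000 = 1.776e-18·4.498e-18 ≈ 7.988e-36.

8.0e-36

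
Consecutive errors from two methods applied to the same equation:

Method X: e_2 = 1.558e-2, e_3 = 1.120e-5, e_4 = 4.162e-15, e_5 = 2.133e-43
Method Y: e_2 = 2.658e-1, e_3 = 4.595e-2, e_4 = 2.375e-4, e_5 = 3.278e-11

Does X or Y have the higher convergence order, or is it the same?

same

Method X: p ≈ ln(2.133e-43/4.162e-15)/ln(4.162e-15/1.120e-5) ≈ 3.00.
Method Y: p ≈ ln(3.278e-11/2.375e-4)/ln(2.375e-4/4.595e-2) ≈ 3.00.
Both orders ≈ 3.0 — effectively the same.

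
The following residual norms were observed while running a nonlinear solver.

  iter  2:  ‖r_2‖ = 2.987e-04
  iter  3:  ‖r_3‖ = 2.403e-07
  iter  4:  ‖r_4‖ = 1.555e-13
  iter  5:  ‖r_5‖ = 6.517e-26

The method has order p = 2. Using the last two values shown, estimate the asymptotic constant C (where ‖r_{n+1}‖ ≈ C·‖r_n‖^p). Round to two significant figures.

C ≈ ‖r_5‖ / ‖r_4‖^2
  = 6.517e-26 / (1.555e-13)^2
  = 6.517e-26 / 2.41802e-26 ≈ 2.6952

2.7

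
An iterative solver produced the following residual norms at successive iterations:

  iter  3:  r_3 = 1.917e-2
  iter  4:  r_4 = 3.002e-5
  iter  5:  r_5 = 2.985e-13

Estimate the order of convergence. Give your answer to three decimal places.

2.853

p ≈ ln(r_5/r_4) / ln(r_4/r_3)
  = ln(2.985e-13/3.002e-5) / ln(3.002e-5/1.917e-2)
  = ln(9.94337e-09) / ln(0.00156599)
  = -18.426360 / -6.459237 ≈ 2.852715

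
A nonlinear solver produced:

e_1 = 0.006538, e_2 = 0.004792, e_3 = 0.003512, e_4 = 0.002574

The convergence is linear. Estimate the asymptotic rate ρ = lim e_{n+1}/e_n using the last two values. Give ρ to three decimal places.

0.733

ρ ≈ e_4/e_3 = 0.002574/0.003512 = 0.73292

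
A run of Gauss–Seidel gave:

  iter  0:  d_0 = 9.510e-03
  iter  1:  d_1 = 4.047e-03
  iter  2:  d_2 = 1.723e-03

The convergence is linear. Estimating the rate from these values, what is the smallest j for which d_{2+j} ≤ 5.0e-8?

Rate ρ ≈ d_2/d_1 = 1.723e-03/4.047e-03 = 0.4257.
After j more steps, d_{2+j} ≈ 1.723e-03·ρ^j; need ρ^j ≤ 5.0e-8/1.723e-03 = 2.90192e-05.
j ≥ ln(2.90192e-05)/ln(0.4257) = -10.4476/-0.85402 = 12.233.
So 13 more iterations are needed.

13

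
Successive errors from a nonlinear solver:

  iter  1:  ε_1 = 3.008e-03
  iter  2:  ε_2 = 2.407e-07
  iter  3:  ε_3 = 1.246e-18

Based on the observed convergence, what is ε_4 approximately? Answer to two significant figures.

1.0e-49

First estimate the order: p ≈ ln(ε_3/ε_2) / ln(ε_2/ε_1) = ln(1.246e-18/2.407e-07)/ln(2.407e-07/3.008e-03) = ln(5.17657e-12)/ln(8.00199e-05) ≈ 2.7548.
Then ε_4 ≈ ε_3·(ε_3/ε_2)^p = 1.246e-18·(5.17657e-12)^2.7548 = 1.246e-18·8.11789e-32 ≈ 1.011e-49.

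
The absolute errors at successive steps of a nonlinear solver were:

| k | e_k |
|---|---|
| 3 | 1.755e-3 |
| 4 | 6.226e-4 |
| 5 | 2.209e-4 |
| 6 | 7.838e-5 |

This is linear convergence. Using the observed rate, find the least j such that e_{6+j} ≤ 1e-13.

20

Rate ρ ≈ e_6/e_5 = 7.838e-5/2.209e-4 = 0.3548.
After j more steps, e_{6+j} ≈ 7.838e-5·ρ^j; need ρ^j ≤ 1e-13/7.838e-5 = 1.27584e-09.
j ≥ ln(1.27584e-09)/ln(0.3548) = -20.4797/-1.03620 = 19.764.
So 20 more iterations are needed.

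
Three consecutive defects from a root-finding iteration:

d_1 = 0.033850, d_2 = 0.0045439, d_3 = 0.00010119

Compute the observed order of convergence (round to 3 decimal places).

p ≈ ln(d_3/d_2) / ln(d_2/d_1)
  = ln(0.00010119/0.0045439) / ln(0.0045439/0.033850)
  = ln(0.0222694) / ln(0.134236)
  = -3.804542 / -2.008156 ≈ 1.894545

1.895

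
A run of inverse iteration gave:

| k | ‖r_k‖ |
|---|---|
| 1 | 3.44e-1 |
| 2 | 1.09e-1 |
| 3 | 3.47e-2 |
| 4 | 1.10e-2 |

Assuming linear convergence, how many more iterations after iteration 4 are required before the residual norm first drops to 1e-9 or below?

Rate ρ ≈ ‖r_4‖/‖r_3‖ = 1.10e-2/3.47e-2 = 0.3170.
After j more steps, ‖r_{4+j}‖ ≈ 1.10e-2·ρ^j; need ρ^j ≤ 1e-9/1.10e-2 = 9.09091e-08.
j ≥ ln(9.09091e-08)/ln(0.3170) = -16.2134/-1.14885 = 14.113.
So 15 more iterations are needed.

15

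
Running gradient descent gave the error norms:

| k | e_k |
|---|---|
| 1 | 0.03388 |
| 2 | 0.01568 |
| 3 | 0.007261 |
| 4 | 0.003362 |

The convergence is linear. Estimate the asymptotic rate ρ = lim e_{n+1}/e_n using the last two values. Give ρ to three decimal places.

0.463

ρ ≈ e_4/e_3 = 0.003362/0.007261 = 0.46302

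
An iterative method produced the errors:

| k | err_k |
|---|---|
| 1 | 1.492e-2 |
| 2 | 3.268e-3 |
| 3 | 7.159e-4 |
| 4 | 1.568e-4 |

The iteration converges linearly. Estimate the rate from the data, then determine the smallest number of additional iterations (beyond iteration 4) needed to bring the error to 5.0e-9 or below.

Rate ρ ≈ err_4/err_3 = 1.568e-4/7.159e-4 = 0.2190.
After j more steps, err_{4+j} ≈ 1.568e-4·ρ^j; need ρ^j ≤ 5.0e-9/1.568e-4 = 3.18878e-05.
j ≥ ln(3.18878e-05)/ln(0.2190) = -10.3533/-1.51868 = 6.817.
So 7 more iterations are needed.

7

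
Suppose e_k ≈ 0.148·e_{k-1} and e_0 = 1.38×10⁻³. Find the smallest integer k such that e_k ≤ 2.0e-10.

After k steps, e_k ≈ 1.38×10⁻³·0.148^k.
Need 0.148^k ≤ 2.0e-10/1.38×10⁻³ = 1.44928e-07.
k ≥ ln(1.44928e-07)/ln(0.148) = -15.7470/-1.91054 = 8.242.
Smallest integer k = 9.

9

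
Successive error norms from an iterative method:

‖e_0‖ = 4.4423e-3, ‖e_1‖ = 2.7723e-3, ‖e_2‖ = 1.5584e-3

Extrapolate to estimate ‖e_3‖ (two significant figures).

First estimate the order: p ≈ ln(‖e_2‖/‖e_1‖) / ln(‖e_1‖/‖e_0‖) = ln(1.5584e-3/2.7723e-3)/ln(2.7723e-3/4.4423e-3) = ln(0.562133)/ln(0.624069) ≈ 1.2217.
Then ‖e_3‖ ≈ ‖e_2‖·(‖e_2‖/‖e_1‖)^p = 1.5584e-3·(0.562133)^1.2217 = 1.5584e-3·0.494742 ≈ 0.000771.

7.7e-4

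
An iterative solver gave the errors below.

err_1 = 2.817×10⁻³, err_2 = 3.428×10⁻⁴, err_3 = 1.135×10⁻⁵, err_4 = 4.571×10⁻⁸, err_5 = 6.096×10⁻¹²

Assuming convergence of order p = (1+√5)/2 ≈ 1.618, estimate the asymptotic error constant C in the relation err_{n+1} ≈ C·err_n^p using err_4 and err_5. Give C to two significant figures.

4.6

C ≈ err_5 / err_4^1.618
  = 6.096×10⁻¹² / (4.571×10⁻⁸)^1.618
  = 6.096×10⁻¹² / 1.33014e-12 ≈ 4.583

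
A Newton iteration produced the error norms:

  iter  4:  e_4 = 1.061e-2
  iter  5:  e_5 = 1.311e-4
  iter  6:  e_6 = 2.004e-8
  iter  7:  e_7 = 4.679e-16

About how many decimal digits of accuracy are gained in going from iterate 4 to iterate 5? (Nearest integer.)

2

Digits gained ≈ log₁₀(e_4/e_5) = log₁₀(1.061e-2/1.311e-4) = log₁₀(80.9306) ≈ 1.908.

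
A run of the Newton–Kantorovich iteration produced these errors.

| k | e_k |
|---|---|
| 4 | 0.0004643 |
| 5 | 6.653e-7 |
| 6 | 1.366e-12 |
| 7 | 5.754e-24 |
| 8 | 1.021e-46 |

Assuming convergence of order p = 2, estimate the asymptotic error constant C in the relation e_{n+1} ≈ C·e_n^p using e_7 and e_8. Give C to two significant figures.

3.1

C ≈ e_8 / e_7^2
  = 1.021e-46 / (5.754e-24)^2
  = 1.021e-46 / 3.31085e-47 ≈ 3.0838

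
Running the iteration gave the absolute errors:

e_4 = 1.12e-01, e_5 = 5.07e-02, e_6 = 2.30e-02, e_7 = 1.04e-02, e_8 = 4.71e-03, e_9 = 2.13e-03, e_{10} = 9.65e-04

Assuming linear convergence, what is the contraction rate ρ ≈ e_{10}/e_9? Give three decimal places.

ρ ≈ e_{10}/e_9 = 9.65e-04/2.13e-03 = 0.45305

0.453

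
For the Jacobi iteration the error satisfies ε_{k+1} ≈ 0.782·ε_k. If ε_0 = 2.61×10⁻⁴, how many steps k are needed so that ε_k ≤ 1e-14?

After k steps, ε_k ≈ 2.61×10⁻⁴·0.782^k.
Need 0.782^k ≤ 1e-14/2.61×10⁻⁴ = 3.83142e-11.
k ≥ ln(3.83142e-11)/ln(0.782) = -23.9852/-0.24590 = 97.540.
Smallest integer k = 98.

98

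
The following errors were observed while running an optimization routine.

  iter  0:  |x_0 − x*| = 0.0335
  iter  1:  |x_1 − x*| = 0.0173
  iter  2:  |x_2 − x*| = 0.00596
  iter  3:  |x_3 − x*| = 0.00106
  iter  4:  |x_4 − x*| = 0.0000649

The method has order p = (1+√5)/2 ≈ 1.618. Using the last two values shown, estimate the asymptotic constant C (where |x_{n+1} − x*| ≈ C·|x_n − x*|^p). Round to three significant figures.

4.22

C ≈ |x_4 − x*| / |x_3 − x*|^1.618
  = 0.0000649 / (0.00106)^1.618
  = 0.0000649 / 1.53796e-05 ≈ 4.2199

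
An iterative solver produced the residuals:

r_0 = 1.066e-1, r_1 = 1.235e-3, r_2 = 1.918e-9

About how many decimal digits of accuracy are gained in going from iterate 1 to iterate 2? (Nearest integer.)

Digits gained ≈ log₁₀(r_1/r_2) = log₁₀(1.235e-3/1.918e-9) = log₁₀(643900) ≈ 5.809.

6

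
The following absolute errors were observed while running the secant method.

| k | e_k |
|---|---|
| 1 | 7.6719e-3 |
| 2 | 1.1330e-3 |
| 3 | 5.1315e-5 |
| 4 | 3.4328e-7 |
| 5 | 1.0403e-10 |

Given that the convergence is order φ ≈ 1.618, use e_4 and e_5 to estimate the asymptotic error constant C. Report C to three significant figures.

3.00

C ≈ e_5 / e_4^1.618
  = 1.0403e-10 / (3.4328e-7)^1.618
  = 1.0403e-10 / 3.4728e-11 ≈ 2.9956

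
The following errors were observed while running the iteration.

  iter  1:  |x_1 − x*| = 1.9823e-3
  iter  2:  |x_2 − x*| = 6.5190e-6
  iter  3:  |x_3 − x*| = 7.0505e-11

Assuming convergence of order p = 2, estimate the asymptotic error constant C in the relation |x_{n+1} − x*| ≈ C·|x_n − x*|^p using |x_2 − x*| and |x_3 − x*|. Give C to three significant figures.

1.66

C ≈ |x_3 − x*| / |x_2 − x*|^2
  = 7.0505e-11 / (6.5190e-6)^2
  = 7.0505e-11 / 4.24974e-11 ≈ 1.659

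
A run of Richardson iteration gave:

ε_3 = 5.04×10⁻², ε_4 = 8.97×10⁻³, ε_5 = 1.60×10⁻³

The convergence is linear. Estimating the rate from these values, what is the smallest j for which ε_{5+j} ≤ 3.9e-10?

9

Rate ρ ≈ ε_5/ε_4 = 1.60×10⁻³/8.97×10⁻³ = 0.1784.
After j more steps, ε_{5+j} ≈ 1.60×10⁻³·ρ^j; need ρ^j ≤ 3.9e-10/1.60×10⁻³ = 2.4375e-07.
j ≥ ln(2.4375e-07)/ln(0.1784) = -15.2271/-1.72373 = 8.834.
So 9 more iterations are needed.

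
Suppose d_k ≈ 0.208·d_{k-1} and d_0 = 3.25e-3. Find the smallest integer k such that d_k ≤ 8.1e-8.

7

After k steps, d_k ≈ 3.25e-3·0.208^k.
Need 0.208^k ≤ 8.1e-8/3.25e-3 = 2.49231e-05.
k ≥ ln(2.49231e-05)/ln(0.208) = -10.5997/-1.57022 = 6.750.
Smallest integer k = 7.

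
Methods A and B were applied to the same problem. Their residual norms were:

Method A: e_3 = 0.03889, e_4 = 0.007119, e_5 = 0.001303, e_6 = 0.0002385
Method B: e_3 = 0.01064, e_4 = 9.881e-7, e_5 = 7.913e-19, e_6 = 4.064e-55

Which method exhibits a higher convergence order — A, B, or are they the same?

B

Method A: p ≈ ln(0.0002385/0.001303)/ln(0.001303/0.007119) ≈ 1.00.
Method B: p ≈ ln(4.064e-55/7.913e-19)/ln(7.913e-19/9.881e-7) ≈ 3.00.
Method B has the higher order (≈3.0 vs ≈1.0).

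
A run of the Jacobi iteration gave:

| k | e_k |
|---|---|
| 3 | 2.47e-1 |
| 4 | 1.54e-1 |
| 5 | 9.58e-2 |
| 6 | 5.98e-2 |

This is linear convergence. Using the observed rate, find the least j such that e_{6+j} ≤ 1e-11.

Rate ρ ≈ e_6/e_5 = 5.98e-2/9.58e-2 = 0.6242.
After j more steps, e_{6+j} ≈ 5.98e-2·ρ^j; need ρ^j ≤ 1e-11/5.98e-2 = 1.67224e-10.
j ≥ ln(1.67224e-10)/ln(0.6242) = -22.5117/-0.47128 = 47.767.
So 48 more iterations are needed.

48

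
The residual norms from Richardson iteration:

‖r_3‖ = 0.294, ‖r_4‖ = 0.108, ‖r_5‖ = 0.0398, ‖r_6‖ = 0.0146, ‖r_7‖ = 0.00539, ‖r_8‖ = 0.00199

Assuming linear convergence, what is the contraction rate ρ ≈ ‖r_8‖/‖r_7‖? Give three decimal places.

ρ ≈ ‖r_8‖/‖r_7‖ = 0.00199/0.00539 = 0.36920

0.369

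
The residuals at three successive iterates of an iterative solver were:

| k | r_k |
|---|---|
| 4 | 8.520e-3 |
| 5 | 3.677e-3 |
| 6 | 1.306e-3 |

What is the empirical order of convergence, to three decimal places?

1.232

p ≈ ln(r_6/r_5) / ln(r_5/r_4)
  = ln(1.306e-3/3.677e-3) / ln(3.677e-3/8.520e-3)
  = ln(0.355181) / ln(0.431573)
  = -1.035128 / -0.840319 ≈ 1.231827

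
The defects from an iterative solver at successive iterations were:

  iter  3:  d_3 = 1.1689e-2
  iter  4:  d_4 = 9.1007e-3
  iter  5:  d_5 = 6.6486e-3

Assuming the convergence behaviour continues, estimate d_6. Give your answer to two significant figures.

4.5e-3

First estimate the order: p ≈ ln(d_5/d_4) / ln(d_4/d_3) = ln(6.6486e-3/9.1007e-3)/ln(9.1007e-3/1.1689e-2) = ln(0.730559)/ln(0.77857) ≈ 1.2543.
Then d_6 ≈ d_5·(d_5/d_4)^p = 6.6486e-3·(0.730559)^1.2543 = 6.6486e-3·0.674501 ≈ 0.004484.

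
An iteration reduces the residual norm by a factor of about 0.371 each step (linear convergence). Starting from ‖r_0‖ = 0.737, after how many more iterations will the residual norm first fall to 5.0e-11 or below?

24

After k steps, ‖r_k‖ ≈ 0.737·0.371^k.
Need 0.371^k ≤ 5.0e-11/0.737 = 6.78426e-11.
k ≥ ln(6.78426e-11)/ln(0.371) = -23.4138/-0.99155 = 23.613.
Smallest integer k = 24.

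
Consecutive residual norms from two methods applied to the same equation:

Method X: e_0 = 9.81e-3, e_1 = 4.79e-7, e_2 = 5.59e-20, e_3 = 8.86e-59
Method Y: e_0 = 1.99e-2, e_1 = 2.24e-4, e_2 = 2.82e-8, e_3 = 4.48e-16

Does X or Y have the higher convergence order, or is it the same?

Method X: p ≈ ln(8.86e-59/5.59e-20)/ln(5.59e-20/4.79e-7) ≈ 3.00.
Method Y: p ≈ ln(4.48e-16/2.82e-8)/ln(2.82e-8/2.24e-4) ≈ 2.00.
Method X has the higher order (≈3.0 vs ≈2.0).

X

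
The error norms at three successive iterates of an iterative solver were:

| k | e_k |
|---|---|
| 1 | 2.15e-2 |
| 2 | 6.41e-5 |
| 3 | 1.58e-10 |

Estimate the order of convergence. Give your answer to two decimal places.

2.22

p ≈ ln(e_3/e_2) / ln(e_2/e_1)
  = ln(1.58e-10/6.41e-5) / ln(6.41e-5/2.15e-2)
  = ln(2.4649e-06) / ln(0.0029814)
  = -12.91336 / -5.81536 ≈ 2.22056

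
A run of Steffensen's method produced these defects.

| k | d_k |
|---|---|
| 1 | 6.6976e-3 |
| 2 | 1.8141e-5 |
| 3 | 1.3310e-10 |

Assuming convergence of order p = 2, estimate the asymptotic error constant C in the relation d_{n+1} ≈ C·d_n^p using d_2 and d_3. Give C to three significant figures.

C ≈ d_3 / d_2^2
  = 1.3310e-10 / (1.8141e-5)^2
  = 1.3310e-10 / 3.29096e-10 ≈ 0.40444

0.404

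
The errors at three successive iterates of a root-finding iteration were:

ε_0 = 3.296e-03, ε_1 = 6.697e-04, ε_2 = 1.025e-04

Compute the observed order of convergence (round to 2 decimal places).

1.18

p ≈ ln(ε_2/ε_1) / ln(ε_1/ε_0)
  = ln(1.025e-04/6.697e-04) / ln(6.697e-04/3.296e-03)
  = ln(0.153054) / ln(0.203186)
  = -1.87696 / -1.59363 ≈ 1.17779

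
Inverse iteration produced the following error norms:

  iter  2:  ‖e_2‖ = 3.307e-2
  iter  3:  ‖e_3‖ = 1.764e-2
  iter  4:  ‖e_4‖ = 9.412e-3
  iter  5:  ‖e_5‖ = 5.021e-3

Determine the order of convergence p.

1

Consecutive ratios: ‖e_5‖/‖e_4‖ = 5.021e-3/9.412e-3 = 0.533468, ‖e_4‖/‖e_3‖ = 9.412e-3/1.764e-2 = 0.53356.
p ≈ ln(0.533468)/ln(0.53356) = -0.6284/-0.6282 ≈ 1.00.
So the convergence is linear (order 1).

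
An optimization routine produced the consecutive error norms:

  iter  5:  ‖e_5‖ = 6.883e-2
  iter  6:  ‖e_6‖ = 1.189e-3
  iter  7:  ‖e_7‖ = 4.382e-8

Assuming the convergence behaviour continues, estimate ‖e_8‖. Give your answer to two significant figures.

First estimate the order: p ≈ ln(‖e_7‖/‖e_6‖) / ln(‖e_6‖/‖e_5‖) = ln(4.382e-8/1.189e-3)/ln(1.189e-3/6.883e-2) = ln(3.68545e-05)/ln(0.0172744) ≈ 2.5153.
Then ‖e_8‖ ≈ ‖e_7‖·(‖e_7‖/‖e_6‖)^p = 4.382e-8·(3.68545e-05)^2.5153 = 4.382e-8·7.05332e-12 ≈ 3.091e-19.

3.1e-19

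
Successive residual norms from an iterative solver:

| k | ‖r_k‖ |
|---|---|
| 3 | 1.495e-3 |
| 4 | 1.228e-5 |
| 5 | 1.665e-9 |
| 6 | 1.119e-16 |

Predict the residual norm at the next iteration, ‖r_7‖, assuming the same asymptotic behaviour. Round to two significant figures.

First estimate the order: p ≈ ln(‖r_6‖/‖r_5‖) / ln(‖r_5‖/‖r_4‖) = ln(1.119e-16/1.665e-9)/ln(1.665e-9/1.228e-5) = ln(6.72072e-08)/ln(0.000135586) ≈ 1.8544.
Then ‖r_7‖ ≈ ‖r_6‖·(‖r_6‖/‖r_5‖)^p = 1.119e-16·(6.72072e-08)^1.8544 = 1.119e-16·5.00219e-14 ≈ 5.597e-30.

5.6e-30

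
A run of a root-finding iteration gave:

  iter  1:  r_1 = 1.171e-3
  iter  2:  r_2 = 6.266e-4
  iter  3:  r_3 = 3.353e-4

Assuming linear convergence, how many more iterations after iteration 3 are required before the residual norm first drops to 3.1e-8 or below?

Rate ρ ≈ r_3/r_2 = 3.353e-4/6.266e-4 = 0.5351.
After j more steps, r_{3+j} ≈ 3.353e-4·ρ^j; need ρ^j ≤ 3.1e-8/3.353e-4 = 9.24545e-05.
j ≥ ln(9.24545e-05)/ln(0.5351) = -9.2888/-0.62530 = 14.855.
So 15 more iterations are needed.

15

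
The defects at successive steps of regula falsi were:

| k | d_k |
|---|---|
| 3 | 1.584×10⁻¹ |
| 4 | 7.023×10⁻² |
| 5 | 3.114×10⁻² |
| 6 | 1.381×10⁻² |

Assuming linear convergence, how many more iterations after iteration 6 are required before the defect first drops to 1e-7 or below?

Rate ρ ≈ d_6/d_5 = 1.381×10⁻²/3.114×10⁻² = 0.4435.
After j more steps, d_{6+j} ≈ 1.381×10⁻²·ρ^j; need ρ^j ≤ 1e-7/1.381×10⁻² = 7.24113e-06.
j ≥ ln(7.24113e-06)/ln(0.4435) = -11.8357/-0.81306 = 14.557.
So 15 more iterations are needed.

15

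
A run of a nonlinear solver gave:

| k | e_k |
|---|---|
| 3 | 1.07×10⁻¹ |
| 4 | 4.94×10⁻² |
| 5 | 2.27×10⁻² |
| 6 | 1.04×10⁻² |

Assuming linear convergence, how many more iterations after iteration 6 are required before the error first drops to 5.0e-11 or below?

Rate ρ ≈ e_6/e_5 = 1.04×10⁻²/2.27×10⁻² = 0.4581.
After j more steps, e_{6+j} ≈ 1.04×10⁻²·ρ^j; need ρ^j ≤ 5.0e-11/1.04×10⁻² = 4.80769e-09.
j ≥ ln(4.80769e-09)/ln(0.4581) = -19.1530/-0.78067 = 24.534.
So 25 more iterations are needed.

25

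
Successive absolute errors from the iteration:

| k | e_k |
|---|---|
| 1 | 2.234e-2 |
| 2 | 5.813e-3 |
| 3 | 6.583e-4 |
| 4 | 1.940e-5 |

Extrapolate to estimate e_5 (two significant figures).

6.5e-8

First estimate the order: p ≈ ln(e_4/e_3) / ln(e_3/e_2) = ln(1.940e-5/6.583e-4)/ln(6.583e-4/5.813e-3) = ln(0.0294698)/ln(0.113246) ≈ 1.6180.
Then e_5 ≈ e_4·(e_4/e_3)^p = 1.940e-5·(0.0294698)^1.6180 = 1.940e-5·0.00333774 ≈ 6.475e-08.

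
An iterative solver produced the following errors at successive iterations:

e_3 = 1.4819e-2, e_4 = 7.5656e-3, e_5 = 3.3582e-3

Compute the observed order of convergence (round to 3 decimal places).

p ≈ ln(e_5/e_4) / ln(e_4/e_3)
  = ln(3.3582e-3/7.5656e-3) / ln(7.5656e-3/1.4819e-2)
  = ln(0.443878) / ln(0.510534)
  = -0.812206 / -0.672298 ≈ 1.208104

1.208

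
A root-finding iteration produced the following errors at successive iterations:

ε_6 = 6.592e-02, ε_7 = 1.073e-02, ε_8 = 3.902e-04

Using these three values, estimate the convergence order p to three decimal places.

1.826

p ≈ ln(ε_8/ε_7) / ln(ε_7/ε_6)
  = ln(3.902e-04/1.073e-02) / ln(1.073e-02/6.592e-02)
  = ln(0.0363653) / ln(0.162773)
  = -3.314140 / -1.815399 ≈ 1.825571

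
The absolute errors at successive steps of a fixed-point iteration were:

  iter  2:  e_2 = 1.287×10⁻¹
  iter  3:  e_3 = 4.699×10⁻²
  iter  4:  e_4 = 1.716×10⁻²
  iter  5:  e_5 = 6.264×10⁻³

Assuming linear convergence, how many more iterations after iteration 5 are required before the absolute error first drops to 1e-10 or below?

18

Rate ρ ≈ e_5/e_4 = 6.264×10⁻³/1.716×10⁻² = 0.3650.
After j more steps, e_{5+j} ≈ 6.264×10⁻³·ρ^j; need ρ^j ≤ 1e-10/6.264×10⁻³ = 1.59642e-08.
j ≥ ln(1.59642e-08)/ln(0.3650) = -17.9529/-1.00786 = 17.813.
So 18 more iterations are needed.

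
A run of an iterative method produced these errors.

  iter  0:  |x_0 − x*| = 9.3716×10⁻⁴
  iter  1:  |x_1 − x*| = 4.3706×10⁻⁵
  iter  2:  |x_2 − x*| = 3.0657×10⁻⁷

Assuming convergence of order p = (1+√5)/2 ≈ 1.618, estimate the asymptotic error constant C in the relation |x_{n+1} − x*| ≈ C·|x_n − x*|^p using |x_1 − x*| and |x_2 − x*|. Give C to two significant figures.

C ≈ |x_2 − x*| / |x_1 − x*|^1.618
  = 3.0657×10⁻⁷ / (4.3706×10⁻⁵)^1.618
  = 3.0657×10⁻⁷ / 8.83884e-08 ≈ 3.4684

3.5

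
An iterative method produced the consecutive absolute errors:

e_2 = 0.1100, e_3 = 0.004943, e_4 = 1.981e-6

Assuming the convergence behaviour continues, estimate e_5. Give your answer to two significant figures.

First estimate the order: p ≈ ln(e_4/e_3) / ln(e_3/e_2) = ln(1.981e-6/0.004943)/ln(0.004943/0.1100) = ln(0.000400769)/ln(0.0449364) ≈ 2.5212.
Then e_5 ≈ e_4·(e_4/e_3)^p = 1.981e-6·(0.000400769)^2.5212 = 1.981e-6·2.72406e-09 ≈ 5.396e-15.

5.4e-15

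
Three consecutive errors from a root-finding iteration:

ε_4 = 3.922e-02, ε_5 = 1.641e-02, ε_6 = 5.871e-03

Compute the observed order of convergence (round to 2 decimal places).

1.18

p ≈ ln(ε_6/ε_5) / ln(ε_5/ε_4)
  = ln(5.871e-03/1.641e-02) / ln(1.641e-02/3.922e-02)
  = ln(0.35777) / ln(0.418409)
  = -1.02786 / -0.87130 ≈ 1.17969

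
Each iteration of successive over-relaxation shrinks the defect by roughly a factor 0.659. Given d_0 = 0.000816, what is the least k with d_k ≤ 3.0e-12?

47

After k steps, d_k ≈ 0.000816·0.659^k.
Need 0.659^k ≤ 3.0e-12/0.000816 = 3.67647e-09.
k ≥ ln(3.67647e-09)/ln(0.659) = -19.4213/-0.41703 = 46.571.
Smallest integer k = 47.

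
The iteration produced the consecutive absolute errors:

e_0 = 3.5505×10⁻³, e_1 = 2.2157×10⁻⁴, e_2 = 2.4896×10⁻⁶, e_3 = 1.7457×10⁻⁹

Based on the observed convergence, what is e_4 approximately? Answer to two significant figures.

1.4e-14

First estimate the order: p ≈ ln(e_3/e_2) / ln(e_2/e_1) = ln(1.7457×10⁻⁹/2.4896×10⁻⁶)/ln(2.4896×10⁻⁶/2.2157×10⁻⁴) = ln(0.000701197)/ln(0.0112362) ≈ 1.6180.
Then e_4 ≈ e_3·(e_3/e_2)^p = 1.7457×10⁻⁹·(0.000701197)^1.6180 = 1.7457×10⁻⁹·7.88078e-06 ≈ 1.376e-14.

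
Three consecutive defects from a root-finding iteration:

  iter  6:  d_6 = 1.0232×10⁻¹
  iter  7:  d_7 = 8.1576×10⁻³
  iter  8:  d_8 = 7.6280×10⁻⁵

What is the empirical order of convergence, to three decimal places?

1.847

p ≈ ln(d_8/d_7) / ln(d_7/d_6)
  = ln(7.6280×10⁻⁵/8.1576×10⁻³) / ln(8.1576×10⁻³/1.0232×10⁻¹)
  = ln(0.00935079) / ln(0.0797263)
  = -4.672294 / -2.529156 ≈ 1.847373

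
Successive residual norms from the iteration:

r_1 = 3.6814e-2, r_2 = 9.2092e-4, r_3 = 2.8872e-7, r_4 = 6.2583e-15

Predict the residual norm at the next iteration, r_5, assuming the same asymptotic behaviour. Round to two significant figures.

First estimate the order: p ≈ ln(r_4/r_3) / ln(r_3/r_2) = ln(6.2583e-15/2.8872e-7)/ln(2.8872e-7/9.2092e-4) = ln(2.1676e-08)/ln(0.000313513) ≈ 2.1874.
Then r_5 ≈ r_4·(r_4/r_3)^p = 6.2583e-15·(2.1676e-08)^2.1874 = 6.2583e-15·1.72076e-17 ≈ 1.077e-31.

1.1e-31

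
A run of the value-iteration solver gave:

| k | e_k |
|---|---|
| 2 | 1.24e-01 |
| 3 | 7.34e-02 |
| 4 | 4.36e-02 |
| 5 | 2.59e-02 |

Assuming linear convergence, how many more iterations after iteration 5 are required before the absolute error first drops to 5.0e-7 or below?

21

Rate ρ ≈ e_5/e_4 = 2.59e-02/4.36e-02 = 0.5940.
After j more steps, e_{5+j} ≈ 2.59e-02·ρ^j; need ρ^j ≤ 5.0e-7/2.59e-02 = 1.9305e-05.
j ≥ ln(1.9305e-05)/ln(0.5940) = -10.8551/-0.52088 = 20.840.
So 21 more iterations are needed.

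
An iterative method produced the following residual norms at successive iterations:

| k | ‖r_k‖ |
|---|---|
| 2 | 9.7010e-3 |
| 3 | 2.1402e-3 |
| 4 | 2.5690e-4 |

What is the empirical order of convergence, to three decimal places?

1.403

p ≈ ln(‖r_4‖/‖r_3‖) / ln(‖r_3‖/‖r_2‖)
  = ln(2.5690e-4/2.1402e-3) / ln(2.1402e-3/9.7010e-3)
  = ln(0.120036) / ln(0.220616)
  = -2.119964 / -1.511332 ≈ 1.402712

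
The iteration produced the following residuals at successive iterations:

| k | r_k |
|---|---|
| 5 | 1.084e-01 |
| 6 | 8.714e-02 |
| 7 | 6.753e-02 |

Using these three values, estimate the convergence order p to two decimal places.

p ≈ ln(r_7/r_6) / ln(r_6/r_5)
  = ln(6.753e-02/8.714e-02) / ln(8.714e-02/1.084e-01)
  = ln(0.77496) / ln(0.803875)
  = -0.25494 / -0.21831 ≈ 1.16779

1.17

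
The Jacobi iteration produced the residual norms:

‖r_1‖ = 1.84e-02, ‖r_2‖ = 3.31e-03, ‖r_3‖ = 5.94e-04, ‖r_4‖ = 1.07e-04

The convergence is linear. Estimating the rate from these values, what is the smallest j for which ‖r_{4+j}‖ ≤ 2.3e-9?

7

Rate ρ ≈ ‖r_4‖/‖r_3‖ = 1.07e-04/5.94e-04 = 0.1801.
After j more steps, ‖r_{4+j}‖ ≈ 1.07e-04·ρ^j; need ρ^j ≤ 2.3e-9/1.07e-04 = 2.14953e-05.
j ≥ ln(2.14953e-05)/ln(0.1801) = -10.7477/-1.71424 = 6.270.
So 7 more iterations are needed.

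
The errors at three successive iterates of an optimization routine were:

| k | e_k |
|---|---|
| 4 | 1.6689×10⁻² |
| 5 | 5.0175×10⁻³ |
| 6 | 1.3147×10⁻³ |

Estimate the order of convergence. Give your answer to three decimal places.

p ≈ ln(e_6/e_5) / ln(e_5/e_4)
  = ln(1.3147×10⁻³/5.0175×10⁻³) / ln(5.0175×10⁻³/1.6689×10⁻²)
  = ln(0.262023) / ln(0.300647)
  = -1.339323 / -1.201818 ≈ 1.114414

1.114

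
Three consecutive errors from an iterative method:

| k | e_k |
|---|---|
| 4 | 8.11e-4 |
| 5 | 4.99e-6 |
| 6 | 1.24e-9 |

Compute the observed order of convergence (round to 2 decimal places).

1.63

p ≈ ln(e_6/e_5) / ln(e_5/e_4)
  = ln(1.24e-9/4.99e-6) / ln(4.99e-6/8.11e-4)
  = ln(0.000248497) / ln(0.0061529)
  = -8.30008 / -5.09083 ≈ 1.63040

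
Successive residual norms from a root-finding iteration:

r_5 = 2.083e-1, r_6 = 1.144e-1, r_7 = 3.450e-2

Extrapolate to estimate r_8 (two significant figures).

3.1e-3

First estimate the order: p ≈ ln(r_7/r_6) / ln(r_6/r_5) = ln(3.450e-2/1.144e-1)/ln(1.144e-1/2.083e-1) = ln(0.301573)/ln(0.549208) ≈ 2.0003.
Then r_8 ≈ r_7·(r_7/r_6)^p = 3.450e-2·(0.301573)^2.0003 = 3.450e-2·0.0909136 ≈ 0.003137.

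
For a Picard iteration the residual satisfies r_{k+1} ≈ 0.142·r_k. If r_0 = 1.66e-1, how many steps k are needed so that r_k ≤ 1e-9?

10

After k steps, r_k ≈ 1.66e-1·0.142^k.
Need 0.142^k ≤ 1e-9/1.66e-1 = 6.0241e-09.
k ≥ ln(6.0241e-09)/ln(0.142) = -18.9275/-1.95193 = 9.697.
Smallest integer k = 10.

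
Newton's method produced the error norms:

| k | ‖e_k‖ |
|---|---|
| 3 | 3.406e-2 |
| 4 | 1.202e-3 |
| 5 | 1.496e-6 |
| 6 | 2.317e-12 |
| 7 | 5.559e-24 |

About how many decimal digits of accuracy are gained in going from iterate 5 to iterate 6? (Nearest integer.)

6

Digits gained ≈ log₁₀(‖e_5‖/‖e_6‖) = log₁₀(1.496e-6/2.317e-12) = log₁₀(645662) ≈ 5.810.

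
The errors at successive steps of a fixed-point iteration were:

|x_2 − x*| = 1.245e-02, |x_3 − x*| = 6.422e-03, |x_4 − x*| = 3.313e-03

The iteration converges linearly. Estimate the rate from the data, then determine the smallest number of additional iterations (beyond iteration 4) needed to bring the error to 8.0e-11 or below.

Rate ρ ≈ |x_4 − x*|/|x_3 − x*| = 3.313e-03/6.422e-03 = 0.5159.
After j more steps, |x_{4+j} − x*| ≈ 3.313e-03·ρ^j; need ρ^j ≤ 8.0e-11/3.313e-03 = 2.41473e-08.
j ≥ ln(2.41473e-08)/ln(0.5159) = -17.5391/-0.66184 = 26.501.
So 27 more iterations are needed.

27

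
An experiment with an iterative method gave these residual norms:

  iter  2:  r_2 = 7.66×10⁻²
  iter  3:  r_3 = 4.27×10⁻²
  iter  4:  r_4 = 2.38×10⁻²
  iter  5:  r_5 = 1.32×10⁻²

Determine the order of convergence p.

1

Consecutive ratios: r_5/r_4 = 1.32×10⁻²/2.38×10⁻² = 0.554622, r_4/r_3 = 2.38×10⁻²/4.27×10⁻² = 0.557377.
p ≈ ln(0.554622)/ln(0.557377) = -0.5895/-0.5845 ≈ 1.01.
So the convergence is linear (order 1).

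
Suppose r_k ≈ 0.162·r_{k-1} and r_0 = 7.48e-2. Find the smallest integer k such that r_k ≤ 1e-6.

7

After k steps, r_k ≈ 7.48e-2·0.162^k.
Need 0.162^k ≤ 1e-6/7.48e-2 = 1.3369e-05.
k ≥ ln(1.3369e-05)/ln(0.162) = -11.2226/-1.82016 = 6.166.
Smallest integer k = 7.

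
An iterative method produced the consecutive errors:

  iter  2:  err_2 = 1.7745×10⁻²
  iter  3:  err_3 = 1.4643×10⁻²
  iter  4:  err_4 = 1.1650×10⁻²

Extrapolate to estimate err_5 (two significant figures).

First estimate the order: p ≈ ln(err_4/err_3) / ln(err_3/err_2) = ln(1.1650×10⁻²/1.4643×10⁻²)/ln(1.4643×10⁻²/1.7745×10⁻²) = ln(0.795602)/ln(0.82519) ≈ 1.1900.
Then err_5 ≈ err_4·(err_4/err_3)^p = 1.1650×10⁻²·(0.795602)^1.1900 = 1.1650×10⁻²·0.761777 ≈ 0.008875.

8.9e-3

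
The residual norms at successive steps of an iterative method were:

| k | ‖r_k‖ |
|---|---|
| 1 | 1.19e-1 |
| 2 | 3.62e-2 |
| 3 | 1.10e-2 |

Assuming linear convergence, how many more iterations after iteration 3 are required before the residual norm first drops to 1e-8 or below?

Rate ρ ≈ ‖r_3‖/‖r_2‖ = 1.10e-2/3.62e-2 = 0.3039.
After j more steps, ‖r_{3+j}‖ ≈ 1.10e-2·ρ^j; need ρ^j ≤ 1e-8/1.10e-2 = 9.09091e-07.
j ≥ ln(9.09091e-07)/ln(0.3039) = -13.9108/-1.19106 = 11.679.
So 12 more iterations are needed.

12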